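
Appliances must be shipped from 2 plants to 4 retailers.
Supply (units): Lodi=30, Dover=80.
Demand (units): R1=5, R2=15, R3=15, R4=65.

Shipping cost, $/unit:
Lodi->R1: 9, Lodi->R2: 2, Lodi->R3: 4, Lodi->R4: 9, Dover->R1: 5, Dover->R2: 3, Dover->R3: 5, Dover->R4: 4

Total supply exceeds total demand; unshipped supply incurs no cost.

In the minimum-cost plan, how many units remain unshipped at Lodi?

An optimal plan:
  Lodi–R2: 15 × $2 = $30
  Lodi–R3: 15 × $4 = $60
  Dover–R1: 5 × $5 = $25
  Dover–R4: 65 × $4 = $260
Total cost = $375.
Lodi ships 30 of its 30, leaving 0.

0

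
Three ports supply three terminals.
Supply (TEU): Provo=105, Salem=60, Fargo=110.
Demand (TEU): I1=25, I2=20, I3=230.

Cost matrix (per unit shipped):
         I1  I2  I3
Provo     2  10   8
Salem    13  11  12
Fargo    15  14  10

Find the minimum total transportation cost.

2490

An optimal shipping plan:
  Provo–I1: 25 × 2 = 50
  Provo–I3: 80 × 8 = 640
  Salem–I2: 20 × 11 = 220
  Salem–I3: 40 × 12 = 480
  Fargo–I3: 110 × 10 = 1100
Total = 50 + 640 + 220 + 480 + 1100 = 2490.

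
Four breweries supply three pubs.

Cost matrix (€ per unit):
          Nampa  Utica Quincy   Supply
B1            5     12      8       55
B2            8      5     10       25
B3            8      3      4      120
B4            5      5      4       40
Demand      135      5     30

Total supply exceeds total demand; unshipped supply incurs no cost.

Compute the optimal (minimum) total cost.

A cheapest plan:
  B1–Nampa: 55 kegs
  B3–Nampa: 40 kegs
  B3–Utica: 5 kegs
  B3–Quincy: 30 kegs
  B4–Nampa: 40 kegs
Total cost = €930.

930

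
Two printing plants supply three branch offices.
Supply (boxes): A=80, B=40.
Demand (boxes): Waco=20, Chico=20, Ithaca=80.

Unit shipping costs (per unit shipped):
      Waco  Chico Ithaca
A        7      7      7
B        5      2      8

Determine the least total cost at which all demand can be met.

700

One minimum-cost allocation:
  A->Ithaca: 80 boxes
  B->Waco: 20 boxes
  B->Chico: 20 boxes
Total cost = 700.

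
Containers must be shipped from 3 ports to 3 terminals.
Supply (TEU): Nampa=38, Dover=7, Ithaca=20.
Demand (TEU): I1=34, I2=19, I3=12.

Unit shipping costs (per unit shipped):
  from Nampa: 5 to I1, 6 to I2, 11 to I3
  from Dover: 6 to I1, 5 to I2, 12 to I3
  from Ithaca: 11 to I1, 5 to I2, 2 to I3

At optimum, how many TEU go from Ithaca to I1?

0

Solving gives:
  Nampa to I1: 34 × 5 = 170
  Nampa to I2: 4 × 6 = 24
  Dover to I2: 7 × 5 = 35
  Ithaca to I2: 8 × 5 = 40
  Ithaca to I3: 12 × 2 = 24
Total cost = 293.
The route Ithaca→I1 is not used.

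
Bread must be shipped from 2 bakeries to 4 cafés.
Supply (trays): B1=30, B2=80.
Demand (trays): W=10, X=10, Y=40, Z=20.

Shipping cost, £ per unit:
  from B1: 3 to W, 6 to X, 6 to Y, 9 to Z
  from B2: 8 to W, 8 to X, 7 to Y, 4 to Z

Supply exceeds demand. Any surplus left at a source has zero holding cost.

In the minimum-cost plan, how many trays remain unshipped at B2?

30

Minimum-cost shipments:
  B1→W: 10 × £3 = £30
  B1→X: 10 × £6 = £60
  B1→Y: 10 × £6 = £60
  B2→Y: 30 × £7 = £210
  B2→Z: 20 × £4 = £80
Total cost = £440.
B2 ships 50 of its 80, leaving 30.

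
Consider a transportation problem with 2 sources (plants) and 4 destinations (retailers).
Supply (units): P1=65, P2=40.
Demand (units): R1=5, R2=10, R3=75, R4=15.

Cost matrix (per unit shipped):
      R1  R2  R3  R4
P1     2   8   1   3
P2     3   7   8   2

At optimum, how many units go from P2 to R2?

10

The minimum-cost plan:
  P1 to R3: 65 × 1 = 65
  P2 to R1: 5 × 3 = 15
  P2 to R2: 10 × 7 = 70
  P2 to R3: 10 × 8 = 80
  P2 to R4: 15 × 2 = 30
Total cost = 260.
So P2→R2 carries 10 units.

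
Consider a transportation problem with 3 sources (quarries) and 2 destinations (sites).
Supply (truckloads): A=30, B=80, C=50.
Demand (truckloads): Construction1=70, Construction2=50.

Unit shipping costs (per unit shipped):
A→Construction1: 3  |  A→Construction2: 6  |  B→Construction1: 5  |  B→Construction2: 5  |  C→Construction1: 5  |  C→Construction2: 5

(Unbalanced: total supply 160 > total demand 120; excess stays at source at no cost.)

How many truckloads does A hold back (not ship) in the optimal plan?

An optimal plan:
  A->Construction1: 30 × 3 = 90
  B->Construction1: 40 × 5 = 200
  C->Construction2: 50 × 5 = 250
Total cost = 540.
A ships 30 of its 30, leaving 0.

0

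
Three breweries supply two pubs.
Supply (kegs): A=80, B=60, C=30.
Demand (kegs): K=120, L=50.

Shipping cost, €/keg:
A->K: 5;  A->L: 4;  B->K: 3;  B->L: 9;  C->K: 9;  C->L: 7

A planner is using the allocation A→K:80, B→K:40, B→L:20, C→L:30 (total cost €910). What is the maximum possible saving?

140

Current plan cost = 80·5 + 40·3 + 20·9 + 30·7 = €910.
Optimal plan:
  A->K: 60 × €5 = €300
  A->L: 20 × €4 = €80
  B->K: 60 × €3 = €180
  C->L: 30 × €7 = €210
Optimal cost = €770.
Saving = 910 − 770 = €140.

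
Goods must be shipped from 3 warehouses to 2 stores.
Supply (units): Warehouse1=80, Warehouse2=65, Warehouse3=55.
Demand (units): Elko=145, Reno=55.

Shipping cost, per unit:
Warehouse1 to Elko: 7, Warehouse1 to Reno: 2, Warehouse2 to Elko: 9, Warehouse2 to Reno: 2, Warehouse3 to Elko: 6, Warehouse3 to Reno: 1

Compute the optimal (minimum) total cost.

1090

An optimal shipping plan:
  Warehouse1->Elko: 80 × 7 = 560
  Warehouse2->Elko: 10 × 9 = 90
  Warehouse2->Reno: 55 × 2 = 110
  Warehouse3->Elko: 55 × 6 = 330
Total = 560 + 90 + 110 + 330 = 1090.
(Supply check: Warehouse1 ships 80; Warehouse2 ships 65; Warehouse3 ships 55.)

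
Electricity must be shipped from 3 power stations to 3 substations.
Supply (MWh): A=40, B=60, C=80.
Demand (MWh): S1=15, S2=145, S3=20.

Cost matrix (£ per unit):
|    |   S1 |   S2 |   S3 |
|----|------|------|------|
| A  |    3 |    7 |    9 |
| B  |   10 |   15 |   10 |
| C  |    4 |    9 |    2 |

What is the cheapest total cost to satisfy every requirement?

1685

An optimal shipping plan:
  A–S2: 40 × £7 = £280
  B–S1: 15 × £10 = £150
  B–S2: 45 × £15 = £675
  C–S2: 60 × £9 = £540
  C–S3: 20 × £2 = £40
Total = 280 + 150 + 675 + 540 + 40 = £1685.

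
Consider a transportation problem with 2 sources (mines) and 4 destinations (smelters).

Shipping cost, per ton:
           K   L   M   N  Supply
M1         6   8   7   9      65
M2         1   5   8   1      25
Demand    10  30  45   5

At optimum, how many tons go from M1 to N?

0

The minimum-cost plan:
  M1→L: 20 × 8 = 160
  M1→M: 45 × 7 = 315
  M2→K: 10 × 1 = 10
  M2→L: 10 × 5 = 50
  M2→N: 5 × 1 = 5
Total cost = 540.
The route M1→N is not used.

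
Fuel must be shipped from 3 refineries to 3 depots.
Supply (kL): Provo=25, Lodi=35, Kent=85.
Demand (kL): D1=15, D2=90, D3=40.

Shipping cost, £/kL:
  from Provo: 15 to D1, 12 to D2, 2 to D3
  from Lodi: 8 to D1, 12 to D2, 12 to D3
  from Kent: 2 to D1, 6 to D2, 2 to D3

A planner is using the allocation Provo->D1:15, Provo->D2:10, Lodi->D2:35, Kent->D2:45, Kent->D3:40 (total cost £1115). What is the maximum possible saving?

Current plan cost = 15·15 + 10·12 + 35·12 + 45·6 + 40·2 = £1115.
Optimal plan:
  Provo–D3: 25 × £2 = £50
  Lodi–D1: 15 × £8 = £120
  Lodi–D2: 20 × £12 = £240
  Kent–D2: 70 × £6 = £420
  Kent–D3: 15 × £2 = £30
Optimal cost = £860.
Saving = 1115 − 860 = £255.

255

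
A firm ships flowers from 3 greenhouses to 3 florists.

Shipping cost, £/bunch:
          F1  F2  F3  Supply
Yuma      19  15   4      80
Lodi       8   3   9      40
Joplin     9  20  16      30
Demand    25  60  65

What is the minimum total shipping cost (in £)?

An optimal shipping plan:
  Yuma–F2: 15 × £15 = £225
  Yuma–F3: 65 × £4 = £260
  Lodi–F2: 40 × £3 = £120
  Joplin–F1: 25 × £9 = £225
  Joplin–F2: 5 × £20 = £100
Total = 225 + 260 + 120 + 225 + 100 = £930.

930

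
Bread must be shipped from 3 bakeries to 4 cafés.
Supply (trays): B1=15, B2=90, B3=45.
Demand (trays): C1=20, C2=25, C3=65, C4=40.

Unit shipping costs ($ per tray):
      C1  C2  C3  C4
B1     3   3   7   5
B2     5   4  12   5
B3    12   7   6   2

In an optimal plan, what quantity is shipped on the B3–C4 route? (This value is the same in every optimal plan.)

0

The minimum-cost plan:
  B1–C3: 15 trays
  B2–C1: 20 trays
  B2–C2: 25 trays
  B2–C3: 5 trays
  B2–C4: 40 trays
  B3–C3: 45 trays
Total cost = $835.
The route B3→C4 is not used.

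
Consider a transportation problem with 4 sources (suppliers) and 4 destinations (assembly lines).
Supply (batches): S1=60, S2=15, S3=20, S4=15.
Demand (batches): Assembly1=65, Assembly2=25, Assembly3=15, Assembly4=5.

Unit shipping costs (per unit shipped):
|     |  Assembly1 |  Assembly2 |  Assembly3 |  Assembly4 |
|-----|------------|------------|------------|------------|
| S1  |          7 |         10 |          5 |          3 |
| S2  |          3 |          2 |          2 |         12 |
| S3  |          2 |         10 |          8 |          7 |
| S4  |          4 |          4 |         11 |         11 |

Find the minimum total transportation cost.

An optimal shipping plan:
  S1–Assembly1: 40 × 7 = 280
  S1–Assembly3: 15 × 5 = 75
  S1–Assembly4: 5 × 3 = 15
  S2–Assembly2: 15 × 2 = 30
  S3–Assembly1: 20 × 2 = 40
  S4–Assembly1: 5 × 4 = 20
  S4–Assembly2: 10 × 4 = 40
Total = 280 + 75 + 15 + 30 + 40 + 20 + 40 = 500.
(Supply check: S1 ships 60; S2 ships 15; S3 ships 20; S4 ships 15.)

500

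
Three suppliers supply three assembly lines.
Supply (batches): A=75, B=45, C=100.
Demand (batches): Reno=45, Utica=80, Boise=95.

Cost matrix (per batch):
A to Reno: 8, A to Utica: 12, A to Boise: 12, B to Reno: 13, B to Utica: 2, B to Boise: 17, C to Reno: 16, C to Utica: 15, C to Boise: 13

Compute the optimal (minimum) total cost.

2120

A cheapest plan:
  A–Reno: 45 × 8 = 360
  A–Utica: 30 × 12 = 360
  B–Utica: 45 × 2 = 90
  C–Utica: 5 × 15 = 75
  C–Boise: 95 × 13 = 1235
Total = 360 + 360 + 90 + 75 + 1235 = 2120.
(Supply check: A ships 75; B ships 45; C ships 100.)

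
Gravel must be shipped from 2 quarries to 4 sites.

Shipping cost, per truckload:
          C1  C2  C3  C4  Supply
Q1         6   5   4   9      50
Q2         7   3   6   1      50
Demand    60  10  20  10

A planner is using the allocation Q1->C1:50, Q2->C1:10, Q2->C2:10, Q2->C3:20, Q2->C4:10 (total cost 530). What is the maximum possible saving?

20

Current plan cost = 50·6 + 10·7 + 10·3 + 20·6 + 10·1 = 530.
Optimal plan:
  Q1→C1: 30 × 6 = 180
  Q1→C3: 20 × 4 = 80
  Q2→C1: 30 × 7 = 210
  Q2→C2: 10 × 3 = 30
  Q2→C4: 10 × 1 = 10
Optimal cost = 510.
Saving = 530 − 510 = 20.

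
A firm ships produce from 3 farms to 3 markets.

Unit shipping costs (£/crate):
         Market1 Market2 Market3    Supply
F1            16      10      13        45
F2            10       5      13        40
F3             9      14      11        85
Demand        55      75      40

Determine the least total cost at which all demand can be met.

An optimal shipping plan:
  F1–Market2: 35 × £10 = £350
  F1–Market3: 10 × £13 = £130
  F2–Market2: 40 × £5 = £200
  F3–Market1: 55 × £9 = £495
  F3–Market3: 30 × £11 = £330
Total = 350 + 130 + 200 + 495 + 330 = £1505.

1505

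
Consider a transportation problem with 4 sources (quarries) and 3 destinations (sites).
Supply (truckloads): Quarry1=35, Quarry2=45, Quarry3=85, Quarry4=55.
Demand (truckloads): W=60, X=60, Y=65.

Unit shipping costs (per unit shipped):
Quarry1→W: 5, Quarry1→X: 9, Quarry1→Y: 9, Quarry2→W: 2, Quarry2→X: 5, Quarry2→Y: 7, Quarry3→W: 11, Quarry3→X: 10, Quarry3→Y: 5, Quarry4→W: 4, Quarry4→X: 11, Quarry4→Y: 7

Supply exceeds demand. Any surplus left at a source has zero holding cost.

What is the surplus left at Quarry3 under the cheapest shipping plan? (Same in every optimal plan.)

An optimal plan:
  Quarry1 to W: 5 × 5 = 25
  Quarry1 to X: 15 × 9 = 135
  Quarry2 to X: 45 × 5 = 225
  Quarry3 to Y: 65 × 5 = 325
  Quarry4 to W: 55 × 4 = 220
Total cost = 930.
Quarry3 ships 65 of its 85, leaving 20.

20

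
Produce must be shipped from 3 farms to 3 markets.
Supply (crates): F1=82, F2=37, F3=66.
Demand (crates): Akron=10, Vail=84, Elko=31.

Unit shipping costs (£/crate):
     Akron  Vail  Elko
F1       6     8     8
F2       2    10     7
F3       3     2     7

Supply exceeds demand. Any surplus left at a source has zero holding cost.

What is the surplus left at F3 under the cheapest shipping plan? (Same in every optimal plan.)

An optimal plan:
  F1->Vail: 18 × £8 = £144
  F1->Elko: 4 × £8 = £32
  F2->Akron: 10 × £2 = £20
  F2->Elko: 27 × £7 = £189
  F3->Vail: 66 × £2 = £132
Total cost = £517.
F3 ships 66 of its 66, leaving 0.

0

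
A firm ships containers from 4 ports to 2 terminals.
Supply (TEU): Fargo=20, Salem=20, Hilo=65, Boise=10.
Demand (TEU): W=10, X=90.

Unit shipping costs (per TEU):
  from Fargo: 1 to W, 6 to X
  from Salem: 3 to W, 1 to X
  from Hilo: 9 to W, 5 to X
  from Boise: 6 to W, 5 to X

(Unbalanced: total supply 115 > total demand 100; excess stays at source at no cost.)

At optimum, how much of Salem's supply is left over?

0

An optimal plan:
  Fargo–W: 10 × 1 = 10
  Salem–X: 20 × 1 = 20
  Hilo–X: 65 × 5 = 325
  Boise–X: 5 × 5 = 25
Total cost = 380.
Salem ships 20 of its 20, leaving 0.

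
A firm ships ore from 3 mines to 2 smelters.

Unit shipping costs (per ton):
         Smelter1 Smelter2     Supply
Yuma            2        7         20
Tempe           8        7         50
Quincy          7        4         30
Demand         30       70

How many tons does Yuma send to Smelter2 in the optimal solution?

0

Solving gives:
  Yuma->Smelter1: 20 × 2 = 40
  Tempe->Smelter1: 10 × 8 = 80
  Tempe->Smelter2: 40 × 7 = 280
  Quincy->Smelter2: 30 × 4 = 120
Total cost = 520.
The route Yuma→Smelter2 is not used.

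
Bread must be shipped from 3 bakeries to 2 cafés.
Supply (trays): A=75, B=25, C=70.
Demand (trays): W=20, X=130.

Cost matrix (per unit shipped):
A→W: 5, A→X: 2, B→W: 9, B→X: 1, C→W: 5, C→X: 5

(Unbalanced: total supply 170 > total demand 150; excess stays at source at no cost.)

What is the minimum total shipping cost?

A cheapest plan:
  A->X: 75 × 2 = 150
  B->X: 25 × 1 = 25
  C->W: 20 × 5 = 100
  C->X: 30 × 5 = 150
Total = 150 + 25 + 100 + 150 = 425.

425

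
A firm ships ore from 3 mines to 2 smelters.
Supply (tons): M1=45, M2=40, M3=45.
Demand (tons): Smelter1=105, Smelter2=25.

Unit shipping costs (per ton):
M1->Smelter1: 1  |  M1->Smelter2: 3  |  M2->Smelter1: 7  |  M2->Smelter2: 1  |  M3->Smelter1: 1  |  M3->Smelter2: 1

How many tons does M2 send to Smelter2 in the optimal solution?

25

The minimum-cost plan:
  M1→Smelter1: 45 tons
  M2→Smelter1: 15 tons
  M2→Smelter2: 25 tons
  M3→Smelter1: 45 tons
Total cost = 220.
So M2→Smelter2 carries 25 tons.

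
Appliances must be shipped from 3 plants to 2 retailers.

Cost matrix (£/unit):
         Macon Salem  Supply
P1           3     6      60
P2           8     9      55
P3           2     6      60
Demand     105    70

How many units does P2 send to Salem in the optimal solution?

Optimal shipments:
  P1–Macon: 45 × £3 = £135
  P1–Salem: 15 × £6 = £90
  P2–Salem: 55 × £9 = £495
  P3–Macon: 60 × £2 = £120
Total cost = £840.
So P2→Salem carries 55 units.

55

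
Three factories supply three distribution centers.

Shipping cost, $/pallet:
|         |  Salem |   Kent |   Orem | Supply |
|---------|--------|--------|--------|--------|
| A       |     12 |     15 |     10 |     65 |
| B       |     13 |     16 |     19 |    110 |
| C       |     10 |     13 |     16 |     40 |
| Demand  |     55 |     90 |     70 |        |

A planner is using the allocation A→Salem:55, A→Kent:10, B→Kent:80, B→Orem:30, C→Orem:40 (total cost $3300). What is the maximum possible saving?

520

Current plan cost = 55·12 + 10·15 + 80·16 + 30·19 + 40·16 = $3300.
Optimal plan:
  A→Orem: 65 × $10 = $650
  B→Salem: 55 × $13 = $715
  B→Kent: 50 × $16 = $800
  B→Orem: 5 × $19 = $95
  C→Kent: 40 × $13 = $520
Optimal cost = $2780.
Saving = 3300 − 2780 = $520.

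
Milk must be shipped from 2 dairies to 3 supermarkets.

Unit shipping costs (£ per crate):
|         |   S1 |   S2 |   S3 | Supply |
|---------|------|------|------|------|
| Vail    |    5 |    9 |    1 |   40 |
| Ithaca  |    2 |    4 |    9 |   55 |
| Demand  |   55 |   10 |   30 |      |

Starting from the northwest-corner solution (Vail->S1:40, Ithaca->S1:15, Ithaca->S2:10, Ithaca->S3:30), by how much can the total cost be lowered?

330

Current plan cost = 40·5 + 15·2 + 10·4 + 30·9 = £540.
Optimal plan:
  Vail→S1: 10 × £5 = £50
  Vail→S3: 30 × £1 = £30
  Ithaca→S1: 45 × £2 = £90
  Ithaca→S2: 10 × £4 = £40
Optimal cost = £210.
Saving = 540 − 210 = £330.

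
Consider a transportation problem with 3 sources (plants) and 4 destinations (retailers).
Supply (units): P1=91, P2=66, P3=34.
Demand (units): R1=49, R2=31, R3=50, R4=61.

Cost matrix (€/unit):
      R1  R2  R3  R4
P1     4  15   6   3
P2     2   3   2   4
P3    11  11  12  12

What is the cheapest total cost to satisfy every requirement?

A cheapest plan:
  P1 to R1: 30 units
  P1 to R4: 61 units
  P2 to R1: 16 units
  P2 to R3: 50 units
  P3 to R1: 3 units
  P3 to R2: 31 units
Total cost = €809.

809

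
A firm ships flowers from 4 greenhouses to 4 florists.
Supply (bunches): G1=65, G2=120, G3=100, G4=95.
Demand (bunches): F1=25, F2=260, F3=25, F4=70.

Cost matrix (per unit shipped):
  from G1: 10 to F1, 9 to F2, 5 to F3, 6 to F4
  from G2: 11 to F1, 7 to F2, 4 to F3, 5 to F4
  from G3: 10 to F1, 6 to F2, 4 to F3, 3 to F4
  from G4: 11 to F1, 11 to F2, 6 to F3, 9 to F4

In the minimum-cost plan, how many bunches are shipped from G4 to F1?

25

The minimum-cost plan:
  G1 to F4: 65 × 6 = 390
  G2 to F2: 120 × 7 = 840
  G3 to F2: 95 × 6 = 570
  G3 to F4: 5 × 3 = 15
  G4 to F1: 25 × 11 = 275
  G4 to F2: 45 × 11 = 495
  G4 to F3: 25 × 6 = 150
Total cost = 2735.
So G4→F1 carries 25 bunches.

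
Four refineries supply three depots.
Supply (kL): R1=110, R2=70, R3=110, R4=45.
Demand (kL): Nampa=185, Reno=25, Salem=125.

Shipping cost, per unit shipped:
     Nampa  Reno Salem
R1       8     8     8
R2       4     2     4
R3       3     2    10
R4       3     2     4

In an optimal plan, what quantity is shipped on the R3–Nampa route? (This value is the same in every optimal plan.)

Optimal shipments:
  R1 to Salem: 110 × 8 = 880
  R2 to Nampa: 30 × 4 = 120
  R2 to Reno: 25 × 2 = 50
  R2 to Salem: 15 × 4 = 60
  R3 to Nampa: 110 × 3 = 330
  R4 to Nampa: 45 × 3 = 135
Total cost = 1575.
So R3→Nampa carries 110 kL.

110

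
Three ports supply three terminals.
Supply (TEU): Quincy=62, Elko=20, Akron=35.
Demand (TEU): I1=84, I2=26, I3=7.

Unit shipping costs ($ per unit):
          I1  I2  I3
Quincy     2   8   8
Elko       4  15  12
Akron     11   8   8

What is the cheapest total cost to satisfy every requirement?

490

Optimal allocation:
  Quincy to I1: 62 × $2 = $124
  Elko to I1: 20 × $4 = $80
  Akron to I1: 2 × $11 = $22
  Akron to I2: 26 × $8 = $208
  Akron to I3: 7 × $8 = $56
Total = 124 + 80 + 22 + 208 + 56 = $490.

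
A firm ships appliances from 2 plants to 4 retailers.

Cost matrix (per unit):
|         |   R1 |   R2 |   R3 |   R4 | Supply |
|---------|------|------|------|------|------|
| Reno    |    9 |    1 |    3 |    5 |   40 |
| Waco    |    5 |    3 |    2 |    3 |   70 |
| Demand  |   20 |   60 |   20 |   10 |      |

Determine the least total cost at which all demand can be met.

270

One minimum-cost allocation:
  Reno->R2: 40 × 1 = 40
  Waco->R1: 20 × 5 = 100
  Waco->R2: 20 × 3 = 60
  Waco->R3: 20 × 2 = 40
  Waco->R4: 10 × 3 = 30
Total = 40 + 100 + 60 + 40 + 30 = 270.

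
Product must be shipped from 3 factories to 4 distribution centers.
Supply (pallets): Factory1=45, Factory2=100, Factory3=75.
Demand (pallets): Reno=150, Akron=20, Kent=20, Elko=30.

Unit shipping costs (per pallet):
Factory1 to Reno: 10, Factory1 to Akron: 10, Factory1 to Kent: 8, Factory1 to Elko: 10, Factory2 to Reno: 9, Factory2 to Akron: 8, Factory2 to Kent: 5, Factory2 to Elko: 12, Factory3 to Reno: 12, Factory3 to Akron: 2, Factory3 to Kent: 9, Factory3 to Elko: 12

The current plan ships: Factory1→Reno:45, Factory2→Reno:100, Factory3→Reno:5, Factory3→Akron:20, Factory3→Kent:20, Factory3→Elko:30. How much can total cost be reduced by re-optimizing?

20

Current plan cost = 45·10 + 100·9 + 5·12 + 20·2 + 20·9 + 30·12 = 1990.
Optimal plan:
  Factory1→Reno: 15 × 10 = 150
  Factory1→Elko: 30 × 10 = 300
  Factory2→Reno: 80 × 9 = 720
  Factory2→Kent: 20 × 5 = 100
  Factory3→Reno: 55 × 12 = 660
  Factory3→Akron: 20 × 2 = 40
Optimal cost = 1970.
Saving = 1990 − 1970 = 20.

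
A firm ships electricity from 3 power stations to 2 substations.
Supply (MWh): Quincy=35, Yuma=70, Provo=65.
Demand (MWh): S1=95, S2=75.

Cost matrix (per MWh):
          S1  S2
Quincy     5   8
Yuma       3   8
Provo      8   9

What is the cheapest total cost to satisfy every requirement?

A cheapest plan:
  Quincy–S1: 25 × 5 = 125
  Quincy–S2: 10 × 8 = 80
  Yuma–S1: 70 × 3 = 210
  Provo–S2: 65 × 9 = 585
Total = 125 + 80 + 210 + 585 = 1000.

1000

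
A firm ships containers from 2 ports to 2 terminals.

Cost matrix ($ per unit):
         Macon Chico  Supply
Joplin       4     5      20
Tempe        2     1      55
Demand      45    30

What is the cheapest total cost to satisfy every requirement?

160

A cheapest plan:
  Joplin->Macon: 20 × $4 = $80
  Tempe->Macon: 25 × $2 = $50
  Tempe->Chico: 30 × $1 = $30
Total = 80 + 50 + 30 = $160.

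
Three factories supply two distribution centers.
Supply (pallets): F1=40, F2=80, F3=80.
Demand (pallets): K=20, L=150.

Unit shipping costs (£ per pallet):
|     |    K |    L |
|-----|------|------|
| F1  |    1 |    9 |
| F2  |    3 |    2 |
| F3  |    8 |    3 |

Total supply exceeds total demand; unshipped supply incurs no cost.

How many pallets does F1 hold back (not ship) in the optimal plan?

An optimal plan:
  F1→K: 20 × £1 = £20
  F2→L: 80 × £2 = £160
  F3→L: 70 × £3 = £210
Total cost = £390.
F1 ships 20 of its 40, leaving 20.

20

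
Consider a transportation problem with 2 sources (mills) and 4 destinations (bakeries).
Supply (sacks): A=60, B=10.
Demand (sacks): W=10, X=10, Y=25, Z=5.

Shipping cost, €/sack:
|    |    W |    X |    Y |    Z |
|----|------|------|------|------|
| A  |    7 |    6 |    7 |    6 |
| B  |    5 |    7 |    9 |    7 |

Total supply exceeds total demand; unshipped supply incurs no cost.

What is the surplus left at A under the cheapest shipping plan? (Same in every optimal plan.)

Minimum-cost shipments:
  A→X: 10 sacks
  A→Y: 25 sacks
  A→Z: 5 sacks
  B→W: 10 sacks
Total cost = €315.
A ships 40 of its 60, leaving 20.

20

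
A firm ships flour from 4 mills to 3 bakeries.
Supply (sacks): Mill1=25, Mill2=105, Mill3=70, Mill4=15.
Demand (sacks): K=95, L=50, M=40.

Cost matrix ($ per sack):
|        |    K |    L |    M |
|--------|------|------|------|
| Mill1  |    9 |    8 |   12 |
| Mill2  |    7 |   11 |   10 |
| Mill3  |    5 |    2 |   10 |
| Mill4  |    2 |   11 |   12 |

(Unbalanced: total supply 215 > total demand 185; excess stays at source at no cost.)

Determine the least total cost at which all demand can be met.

Optimal allocation:
  Mill2–K: 60 × $7 = $420
  Mill2–M: 40 × $10 = $400
  Mill3–K: 20 × $5 = $100
  Mill3–L: 50 × $2 = $100
  Mill4–K: 15 × $2 = $30
Total = 420 + 400 + 100 + 100 + 30 = $1050.

1050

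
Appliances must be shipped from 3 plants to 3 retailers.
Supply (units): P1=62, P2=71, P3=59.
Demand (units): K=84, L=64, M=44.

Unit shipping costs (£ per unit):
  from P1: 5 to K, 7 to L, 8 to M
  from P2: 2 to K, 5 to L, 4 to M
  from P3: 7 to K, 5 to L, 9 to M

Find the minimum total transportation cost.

Optimal allocation:
  P1→K: 57 units
  P1→L: 5 units
  P2→K: 27 units
  P2→M: 44 units
  P3→L: 59 units
Total cost = £845.

845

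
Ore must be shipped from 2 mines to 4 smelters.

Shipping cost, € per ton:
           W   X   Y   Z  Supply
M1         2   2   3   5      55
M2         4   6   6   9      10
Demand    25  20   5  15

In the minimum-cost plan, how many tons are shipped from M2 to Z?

The minimum-cost plan:
  M1->W: 15 tons
  M1->X: 20 tons
  M1->Y: 5 tons
  M1->Z: 15 tons
  M2->W: 10 tons
Total cost = €200.
The route M2→Z is not used.

0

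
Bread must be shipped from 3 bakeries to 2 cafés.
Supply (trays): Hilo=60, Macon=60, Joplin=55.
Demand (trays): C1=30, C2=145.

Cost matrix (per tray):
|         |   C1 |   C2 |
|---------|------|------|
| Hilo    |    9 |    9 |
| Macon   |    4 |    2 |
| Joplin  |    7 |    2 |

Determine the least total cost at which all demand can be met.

770

An optimal shipping plan:
  Hilo→C1: 30 × 9 = 270
  Hilo→C2: 30 × 9 = 270
  Macon→C2: 60 × 2 = 120
  Joplin→C2: 55 × 2 = 110
Total = 270 + 270 + 120 + 110 = 770.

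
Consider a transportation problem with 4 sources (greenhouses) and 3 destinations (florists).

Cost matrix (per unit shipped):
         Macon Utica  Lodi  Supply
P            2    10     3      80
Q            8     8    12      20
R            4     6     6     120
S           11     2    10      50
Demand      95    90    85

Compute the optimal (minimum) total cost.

One minimum-cost allocation:
  P to Lodi: 80 × 3 = 240
  Q to Utica: 20 × 8 = 160
  R to Macon: 95 × 4 = 380
  R to Utica: 20 × 6 = 120
  R to Lodi: 5 × 6 = 30
  S to Utica: 50 × 2 = 100
Total = 240 + 160 + 380 + 120 + 30 + 100 = 1030.
(Supply check: P ships 80; Q ships 20; R ships 120; S ships 50.)

1030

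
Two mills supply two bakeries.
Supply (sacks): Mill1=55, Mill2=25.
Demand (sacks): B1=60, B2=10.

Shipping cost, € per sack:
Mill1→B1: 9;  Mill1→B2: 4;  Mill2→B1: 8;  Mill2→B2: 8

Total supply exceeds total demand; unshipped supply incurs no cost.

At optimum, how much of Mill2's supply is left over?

Minimum-cost shipments:
  Mill1→B1: 35 × €9 = €315
  Mill1→B2: 10 × €4 = €40
  Mill2→B1: 25 × €8 = €200
Total cost = €555.
Mill2 ships 25 of its 25, leaving 0.

0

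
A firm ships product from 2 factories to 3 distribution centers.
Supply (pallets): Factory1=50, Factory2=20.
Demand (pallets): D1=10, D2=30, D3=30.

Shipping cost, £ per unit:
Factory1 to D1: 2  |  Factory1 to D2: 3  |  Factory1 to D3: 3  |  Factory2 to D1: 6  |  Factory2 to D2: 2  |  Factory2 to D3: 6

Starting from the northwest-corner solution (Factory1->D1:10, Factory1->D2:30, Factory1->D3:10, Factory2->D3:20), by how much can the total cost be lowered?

Current plan cost = 10·2 + 30·3 + 10·3 + 20·6 = £260.
Optimal plan:
  Factory1→D1: 10 pallets
  Factory1→D2: 10 pallets
  Factory1→D3: 30 pallets
  Factory2→D2: 20 pallets
Optimal cost = £180.
Saving = 260 − 180 = £80.

80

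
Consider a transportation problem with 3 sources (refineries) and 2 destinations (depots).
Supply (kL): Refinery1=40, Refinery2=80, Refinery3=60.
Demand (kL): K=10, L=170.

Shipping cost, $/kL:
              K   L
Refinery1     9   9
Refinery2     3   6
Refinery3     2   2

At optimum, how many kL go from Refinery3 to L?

Solving gives:
  Refinery1→L: 40 kL
  Refinery2→K: 10 kL
  Refinery2→L: 70 kL
  Refinery3→L: 60 kL
Total cost = $930.
So Refinery3→L carries 60 kL.

60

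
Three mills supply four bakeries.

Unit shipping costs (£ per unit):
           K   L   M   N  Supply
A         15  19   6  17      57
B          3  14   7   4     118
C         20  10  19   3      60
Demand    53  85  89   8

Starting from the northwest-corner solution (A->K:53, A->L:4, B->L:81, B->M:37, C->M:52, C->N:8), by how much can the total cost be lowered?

Current plan cost = 53·15 + 4·19 + 81·14 + 37·7 + 52·19 + 8·3 = £3276.
Optimal plan:
  A→M: 57 × £6 = £342
  B→K: 53 × £3 = £159
  B→L: 25 × £14 = £350
  B→M: 32 × £7 = £224
  B→N: 8 × £4 = £32
  C→L: 60 × £10 = £600
Optimal cost = £1707.
Saving = 3276 − 1707 = £1569.

1569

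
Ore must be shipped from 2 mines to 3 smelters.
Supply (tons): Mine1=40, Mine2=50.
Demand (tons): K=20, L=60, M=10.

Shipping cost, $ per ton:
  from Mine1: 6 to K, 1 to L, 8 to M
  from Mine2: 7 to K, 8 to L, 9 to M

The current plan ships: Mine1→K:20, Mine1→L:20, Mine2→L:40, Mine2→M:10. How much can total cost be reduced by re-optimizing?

120

Current plan cost = 20·6 + 20·1 + 40·8 + 10·9 = $550.
Optimal plan:
  Mine1 to L: 40 × $1 = $40
  Mine2 to K: 20 × $7 = $140
  Mine2 to L: 20 × $8 = $160
  Mine2 to M: 10 × $9 = $90
Optimal cost = $430.
Saving = 550 − 430 = $120.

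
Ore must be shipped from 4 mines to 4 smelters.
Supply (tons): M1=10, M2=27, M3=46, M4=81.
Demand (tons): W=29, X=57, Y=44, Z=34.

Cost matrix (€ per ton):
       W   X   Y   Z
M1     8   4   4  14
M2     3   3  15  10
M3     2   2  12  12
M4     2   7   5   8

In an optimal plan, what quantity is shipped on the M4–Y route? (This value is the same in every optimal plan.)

Solving gives:
  M1 to Y: 10 × €4 = €40
  M2 to X: 27 × €3 = €81
  M3 to W: 16 × €2 = €32
  M3 to X: 30 × €2 = €60
  M4 to W: 13 × €2 = €26
  M4 to Y: 34 × €5 = €170
  M4 to Z: 34 × €8 = €272
Total cost = €681.
So M4→Y carries 34 tons.

34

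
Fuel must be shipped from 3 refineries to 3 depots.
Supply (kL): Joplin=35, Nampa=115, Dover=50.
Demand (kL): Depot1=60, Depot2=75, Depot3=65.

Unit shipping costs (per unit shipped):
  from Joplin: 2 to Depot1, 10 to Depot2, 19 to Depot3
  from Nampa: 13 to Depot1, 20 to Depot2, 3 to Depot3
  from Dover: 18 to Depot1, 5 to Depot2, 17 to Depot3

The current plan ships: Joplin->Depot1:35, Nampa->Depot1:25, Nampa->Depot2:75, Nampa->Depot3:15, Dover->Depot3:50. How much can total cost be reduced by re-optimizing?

1450

Current plan cost = 35·2 + 25·13 + 75·20 + 15·3 + 50·17 = 2790.
Optimal plan:
  Joplin->Depot1: 35 × 2 = 70
  Nampa->Depot1: 25 × 13 = 325
  Nampa->Depot2: 25 × 20 = 500
  Nampa->Depot3: 65 × 3 = 195
  Dover->Depot2: 50 × 5 = 250
Optimal cost = 1340.
Saving = 2790 − 1340 = 1450.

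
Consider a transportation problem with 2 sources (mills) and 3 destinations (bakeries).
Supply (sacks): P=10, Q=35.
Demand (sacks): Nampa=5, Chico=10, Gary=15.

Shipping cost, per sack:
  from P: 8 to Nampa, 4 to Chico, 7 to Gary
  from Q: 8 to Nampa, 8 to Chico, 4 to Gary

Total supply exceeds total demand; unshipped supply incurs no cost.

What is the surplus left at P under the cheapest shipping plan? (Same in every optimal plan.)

Minimum-cost shipments:
  P→Chico: 10 sacks
  Q→Nampa: 5 sacks
  Q→Gary: 15 sacks
Total cost = 140.
P ships 10 of its 10, leaving 0.

0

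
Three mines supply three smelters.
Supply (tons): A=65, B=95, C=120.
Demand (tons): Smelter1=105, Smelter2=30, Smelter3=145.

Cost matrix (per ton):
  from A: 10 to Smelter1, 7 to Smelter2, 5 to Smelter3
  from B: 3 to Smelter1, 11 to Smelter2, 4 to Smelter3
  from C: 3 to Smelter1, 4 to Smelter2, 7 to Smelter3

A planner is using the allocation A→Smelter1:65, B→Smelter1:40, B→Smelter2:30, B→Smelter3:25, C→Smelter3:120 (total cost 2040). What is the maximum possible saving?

960

Current plan cost = 65·10 + 40·3 + 30·11 + 25·4 + 120·7 = 2040.
Optimal plan:
  A–Smelter3: 65 × 5 = 325
  B–Smelter1: 15 × 3 = 45
  B–Smelter3: 80 × 4 = 320
  C–Smelter1: 90 × 3 = 270
  C–Smelter2: 30 × 4 = 120
Optimal cost = 1080.
Saving = 2040 − 1080 = 960.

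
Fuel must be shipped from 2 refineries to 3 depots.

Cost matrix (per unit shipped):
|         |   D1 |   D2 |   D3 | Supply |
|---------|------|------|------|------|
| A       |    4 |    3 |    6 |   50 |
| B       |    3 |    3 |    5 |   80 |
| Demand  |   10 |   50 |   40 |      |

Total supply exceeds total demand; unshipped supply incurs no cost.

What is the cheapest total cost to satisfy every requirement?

380

One minimum-cost allocation:
  A->D2: 50 × 3 = 150
  B->D1: 10 × 3 = 30
  B->D3: 40 × 5 = 200
Total = 150 + 30 + 200 = 380.
(Supply check: A ships 50; B ships 50.)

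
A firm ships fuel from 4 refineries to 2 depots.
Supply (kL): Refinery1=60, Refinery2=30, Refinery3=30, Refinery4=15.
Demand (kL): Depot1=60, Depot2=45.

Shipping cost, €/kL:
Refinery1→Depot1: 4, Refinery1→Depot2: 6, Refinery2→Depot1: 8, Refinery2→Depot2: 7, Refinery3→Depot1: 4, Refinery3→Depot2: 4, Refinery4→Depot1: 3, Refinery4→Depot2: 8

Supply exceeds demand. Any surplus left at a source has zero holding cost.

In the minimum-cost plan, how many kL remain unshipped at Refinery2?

30

An optimal plan:
  Refinery1->Depot1: 45 × €4 = €180
  Refinery1->Depot2: 15 × €6 = €90
  Refinery3->Depot2: 30 × €4 = €120
  Refinery4->Depot1: 15 × €3 = €45
Total cost = €435.
Refinery2 ships 0 of its 30, leaving 30.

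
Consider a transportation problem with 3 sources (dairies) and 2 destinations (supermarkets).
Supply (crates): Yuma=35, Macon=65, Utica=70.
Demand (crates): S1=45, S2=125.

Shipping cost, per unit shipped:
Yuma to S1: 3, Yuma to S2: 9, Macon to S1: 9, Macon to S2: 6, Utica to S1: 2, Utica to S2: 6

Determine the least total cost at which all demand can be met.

875

An optimal shipping plan:
  Yuma->S1: 35 × 3 = 105
  Macon->S2: 65 × 6 = 390
  Utica->S1: 10 × 2 = 20
  Utica->S2: 60 × 6 = 360
Total = 105 + 390 + 20 + 360 = 875.
(Supply check: Yuma ships 35; Macon ships 65; Utica ships 70.)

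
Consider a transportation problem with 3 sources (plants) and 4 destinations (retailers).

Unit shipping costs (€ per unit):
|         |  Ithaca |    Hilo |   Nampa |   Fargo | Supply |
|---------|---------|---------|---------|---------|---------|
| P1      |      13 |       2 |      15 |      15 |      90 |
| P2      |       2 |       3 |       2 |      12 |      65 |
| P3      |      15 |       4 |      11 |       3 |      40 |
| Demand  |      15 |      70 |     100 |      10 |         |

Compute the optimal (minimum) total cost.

A cheapest plan:
  P1 to Ithaca: 15 × €13 = €195
  P1 to Hilo: 70 × €2 = €140
  P1 to Nampa: 5 × €15 = €75
  P2 to Nampa: 65 × €2 = €130
  P3 to Nampa: 30 × €11 = €330
  P3 to Fargo: 10 × €3 = €30
Total = 195 + 140 + 75 + 130 + 330 + 30 = €900.

900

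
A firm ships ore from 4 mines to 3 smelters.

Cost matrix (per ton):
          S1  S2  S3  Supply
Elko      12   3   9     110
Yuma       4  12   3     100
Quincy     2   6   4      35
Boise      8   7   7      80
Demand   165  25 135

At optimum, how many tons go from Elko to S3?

85

Solving gives:
  Elko->S2: 25 × 3 = 75
  Elko->S3: 85 × 9 = 765
  Yuma->S1: 100 × 4 = 400
  Quincy->S1: 35 × 2 = 70
  Boise->S1: 30 × 8 = 240
  Boise->S3: 50 × 7 = 350
Total cost = 1900.
So Elko→S3 carries 85 tons.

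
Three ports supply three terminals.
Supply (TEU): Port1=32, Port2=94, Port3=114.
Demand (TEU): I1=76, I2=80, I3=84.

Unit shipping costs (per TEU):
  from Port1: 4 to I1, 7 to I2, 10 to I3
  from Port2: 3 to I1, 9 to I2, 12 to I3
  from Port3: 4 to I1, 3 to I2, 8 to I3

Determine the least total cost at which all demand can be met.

1276

A cheapest plan:
  Port1→I3: 32 × 10 = 320
  Port2→I1: 76 × 3 = 228
  Port2→I3: 18 × 12 = 216
  Port3→I2: 80 × 3 = 240
  Port3→I3: 34 × 8 = 272
Total = 320 + 228 + 216 + 240 + 272 = 1276.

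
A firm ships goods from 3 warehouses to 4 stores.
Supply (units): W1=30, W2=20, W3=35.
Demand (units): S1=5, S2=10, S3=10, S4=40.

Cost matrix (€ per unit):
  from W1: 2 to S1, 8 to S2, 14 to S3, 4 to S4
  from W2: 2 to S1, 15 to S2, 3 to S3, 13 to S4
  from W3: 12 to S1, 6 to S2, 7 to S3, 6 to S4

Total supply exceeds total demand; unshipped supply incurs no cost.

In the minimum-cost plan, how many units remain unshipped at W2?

An optimal plan:
  W1–S4: 30 units
  W2–S1: 5 units
  W2–S3: 10 units
  W3–S2: 10 units
  W3–S4: 10 units
Total cost = €280.
W2 ships 15 of its 20, leaving 5.

5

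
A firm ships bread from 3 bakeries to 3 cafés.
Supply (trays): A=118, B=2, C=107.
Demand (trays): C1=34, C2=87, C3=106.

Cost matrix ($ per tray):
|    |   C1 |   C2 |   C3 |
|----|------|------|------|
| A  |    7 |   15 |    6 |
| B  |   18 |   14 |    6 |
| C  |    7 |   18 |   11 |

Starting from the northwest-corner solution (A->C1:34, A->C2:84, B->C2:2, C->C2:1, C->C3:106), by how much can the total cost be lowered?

314

Current plan cost = 34·7 + 84·15 + 2·14 + 1·18 + 106·11 = $2710.
Optimal plan:
  A–C2: 12 trays
  A–C3: 106 trays
  B–C2: 2 trays
  C–C1: 34 trays
  C–C2: 73 trays
Optimal cost = $2396.
Saving = 2710 − 2396 = $314.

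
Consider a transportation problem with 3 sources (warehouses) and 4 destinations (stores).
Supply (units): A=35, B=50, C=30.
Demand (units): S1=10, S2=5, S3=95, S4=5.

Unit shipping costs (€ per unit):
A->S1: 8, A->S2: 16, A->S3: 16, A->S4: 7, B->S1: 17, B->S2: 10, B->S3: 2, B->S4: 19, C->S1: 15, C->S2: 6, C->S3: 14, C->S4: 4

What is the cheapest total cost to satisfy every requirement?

A cheapest plan:
  A–S1: 10 × €8 = €80
  A–S3: 25 × €16 = €400
  B–S3: 50 × €2 = €100
  C–S2: 5 × €6 = €30
  C–S3: 20 × €14 = €280
  C–S4: 5 × €4 = €20
Total = 80 + 400 + 100 + 30 + 280 + 20 = €910.
(Supply check: A ships 35; B ships 50; C ships 30.)

910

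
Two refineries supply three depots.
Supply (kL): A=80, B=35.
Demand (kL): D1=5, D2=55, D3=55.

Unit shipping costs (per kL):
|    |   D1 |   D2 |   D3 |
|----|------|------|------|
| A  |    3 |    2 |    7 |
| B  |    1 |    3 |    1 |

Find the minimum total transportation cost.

300

Optimal allocation:
  A→D1: 5 × 3 = 15
  A→D2: 55 × 2 = 110
  A→D3: 20 × 7 = 140
  B→D3: 35 × 1 = 35
Total = 15 + 110 + 140 + 35 = 300.
(Supply check: A ships 80; B ships 35.)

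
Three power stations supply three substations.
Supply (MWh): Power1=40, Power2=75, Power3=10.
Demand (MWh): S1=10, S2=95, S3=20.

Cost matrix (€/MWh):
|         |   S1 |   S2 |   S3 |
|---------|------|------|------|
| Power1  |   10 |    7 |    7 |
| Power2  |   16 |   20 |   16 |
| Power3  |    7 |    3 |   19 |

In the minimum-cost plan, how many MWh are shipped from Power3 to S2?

10

The minimum-cost plan:
  Power1 to S2: 40 × €7 = €280
  Power2 to S1: 10 × €16 = €160
  Power2 to S2: 45 × €20 = €900
  Power2 to S3: 20 × €16 = €320
  Power3 to S2: 10 × €3 = €30
Total cost = €1690.
So Power3→S2 carries 10 MWh.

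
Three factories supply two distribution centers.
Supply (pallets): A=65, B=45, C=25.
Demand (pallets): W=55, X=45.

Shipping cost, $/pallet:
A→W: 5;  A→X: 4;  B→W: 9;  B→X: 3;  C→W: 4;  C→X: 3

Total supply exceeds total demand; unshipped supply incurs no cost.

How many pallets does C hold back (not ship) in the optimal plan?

0

An optimal plan:
  A to W: 30 × $5 = $150
  B to X: 45 × $3 = $135
  C to W: 25 × $4 = $100
Total cost = $385.
C ships 25 of its 25, leaving 0.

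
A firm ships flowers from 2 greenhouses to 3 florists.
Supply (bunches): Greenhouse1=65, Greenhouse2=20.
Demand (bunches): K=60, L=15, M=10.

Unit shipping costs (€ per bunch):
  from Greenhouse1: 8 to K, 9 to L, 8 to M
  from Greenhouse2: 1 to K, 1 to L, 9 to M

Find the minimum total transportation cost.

540

One minimum-cost allocation:
  Greenhouse1->K: 55 × €8 = €440
  Greenhouse1->M: 10 × €8 = €80
  Greenhouse2->K: 5 × €1 = €5
  Greenhouse2->L: 15 × €1 = €15
Total = 440 + 80 + 5 + 15 = €540.
(Supply check: Greenhouse1 ships 65; Greenhouse2 ships 20.)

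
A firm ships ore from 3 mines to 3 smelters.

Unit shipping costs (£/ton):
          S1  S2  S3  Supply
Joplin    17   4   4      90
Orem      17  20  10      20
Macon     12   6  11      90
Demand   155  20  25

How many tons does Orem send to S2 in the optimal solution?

0

The minimum-cost plan:
  Joplin to S1: 45 tons
  Joplin to S2: 20 tons
  Joplin to S3: 25 tons
  Orem to S1: 20 tons
  Macon to S1: 90 tons
Total cost = £2365.
The route Orem→S2 is not used.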